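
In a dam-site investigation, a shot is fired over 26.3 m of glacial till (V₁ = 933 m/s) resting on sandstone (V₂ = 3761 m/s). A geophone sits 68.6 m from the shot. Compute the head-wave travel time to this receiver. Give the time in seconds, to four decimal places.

0.0729 s

t = x/V₂ + 2h·√(V₂²−V₁²)/(V₁V₂).
√(V₂²−V₁²) = √(3761²−933²) = 3643.4 m/s; delay term = 2·26.3·3643.4/(933·3761) = 0.05462 s.
t = 68.6/3761 + 0.05462 = 0.07285 s.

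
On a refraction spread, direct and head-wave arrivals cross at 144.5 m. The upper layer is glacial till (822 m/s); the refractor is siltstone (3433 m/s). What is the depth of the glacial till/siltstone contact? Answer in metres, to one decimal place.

56.6 m

h = (x_cross/2)·√((V₂−V₁)/(V₂+V₁)).
(V₂−V₁)/(V₂+V₁) = (3433−822)/(3433+822) = 0.6136; √ = 0.7833.
h = (144.5/2)·0.7833 = 56.60 m.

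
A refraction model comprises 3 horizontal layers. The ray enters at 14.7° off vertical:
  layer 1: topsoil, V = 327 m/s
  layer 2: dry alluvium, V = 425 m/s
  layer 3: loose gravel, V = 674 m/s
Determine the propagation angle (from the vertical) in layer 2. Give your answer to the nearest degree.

Ray parameter p = sin 14.7° / 327 = 7.7602e-04 s/m.
sin θ_2 = p·V_2 = 7.7602e-04 × 425 = 0.3298.
θ_2 = 19.26° from the vertical.

19°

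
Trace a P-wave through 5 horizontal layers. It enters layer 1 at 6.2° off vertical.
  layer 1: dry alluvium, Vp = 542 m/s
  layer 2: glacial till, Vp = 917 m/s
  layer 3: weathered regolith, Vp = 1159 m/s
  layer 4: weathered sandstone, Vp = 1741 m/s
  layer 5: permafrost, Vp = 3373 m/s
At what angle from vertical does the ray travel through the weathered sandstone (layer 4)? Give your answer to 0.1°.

Snell's law across each interface conserves sin θ / V, so sin θ_4 = V_4·sin θ₁/V₁.
sin θ_4 = 1741 × sin 6.2° / 542 = 0.3469.
θ_4 = 20.30° from the vertical.

20.3°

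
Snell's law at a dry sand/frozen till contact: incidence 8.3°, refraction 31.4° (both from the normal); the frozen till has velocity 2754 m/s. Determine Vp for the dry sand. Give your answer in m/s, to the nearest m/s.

763 m/s

Snell's law: sin 8.3°/V₁ = sin 31.4°/V₂.
V₁ = V₂·sin 8.3°/sin 31.4° = 2754 × 0.2771 = 763.05 m/s.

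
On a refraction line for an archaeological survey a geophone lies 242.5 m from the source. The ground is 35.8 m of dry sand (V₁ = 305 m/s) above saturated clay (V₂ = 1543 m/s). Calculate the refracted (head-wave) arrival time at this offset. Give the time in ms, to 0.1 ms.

θ_c = arcsin(V₁/V₂) = arcsin(305/1543) = 11.40°, cos θ_c = 0.9803.
Intercept time tᵢ = 2h cos θ_c / V₁ = 2·35.8·0.9803/305 = 0.23012 s.
t = x/V₂ + tᵢ = 242.5/1543 + 0.23012 = 0.38728 s.

387.3 ms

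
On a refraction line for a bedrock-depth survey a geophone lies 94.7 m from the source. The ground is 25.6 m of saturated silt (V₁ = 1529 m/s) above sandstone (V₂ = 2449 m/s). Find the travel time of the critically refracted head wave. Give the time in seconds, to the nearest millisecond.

t = x/V₂ + 2h·√(V₂²−V₁²)/(V₁V₂).
√(V₂²−V₁²) = √(2449²−1529²) = 1913.0 m/s; delay term = 2·25.6·1913.0/(1529·2449) = 0.02616 s.
t = 94.7/2449 + 0.02616 = 0.06483 s.

0.065 s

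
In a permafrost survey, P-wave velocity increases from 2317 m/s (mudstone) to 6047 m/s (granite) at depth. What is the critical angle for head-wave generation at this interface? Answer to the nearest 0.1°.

22.5°

At critical incidence the refracted ray runs along the interface (θ₂ = 90°), so sin θ_c = V₁/V₂.
θ_c = arcsin(2317/6047) = arcsin 0.3832 = 22.53°.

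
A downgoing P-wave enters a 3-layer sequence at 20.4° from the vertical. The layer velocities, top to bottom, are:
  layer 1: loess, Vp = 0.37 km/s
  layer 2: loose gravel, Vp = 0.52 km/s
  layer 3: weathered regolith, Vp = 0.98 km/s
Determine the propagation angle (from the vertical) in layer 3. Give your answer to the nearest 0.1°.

Ray parameter p = sin 20.4° / 0.37 = 9.4209e-01 s/km.
sin θ_3 = p·V_3 = 9.4209e-01 × 0.98 = 0.9232.
θ_3 = 67.41° from the vertical.

67.4°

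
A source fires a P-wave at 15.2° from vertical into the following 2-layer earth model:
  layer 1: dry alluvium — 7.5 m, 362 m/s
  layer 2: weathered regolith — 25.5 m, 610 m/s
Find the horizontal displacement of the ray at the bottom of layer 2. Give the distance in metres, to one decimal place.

p = sin θ₁/V₁ = sin 15.2°/362 = 7.2428e-04 s/m is conserved through the stack.
Layer 1: θ = 15.20°; offset = 7.5·tan 15.20° = 2.038 m.
Layer 2: sin θ = p·610 = 0.4418 → θ = 26.22°; offset = 25.5·tan 26.22° = 12.558 m.
Summing the layer offsets gives 14.596 m.

14.6 m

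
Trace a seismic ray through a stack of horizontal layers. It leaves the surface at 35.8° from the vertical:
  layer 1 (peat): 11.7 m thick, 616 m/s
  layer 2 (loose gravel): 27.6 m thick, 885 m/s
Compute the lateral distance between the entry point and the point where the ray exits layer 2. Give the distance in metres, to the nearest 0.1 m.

51.2 m

Apply Snell's law at each interface; in layer i the horizontal offset is hᵢ·tan θᵢ.
Layer 1: θ = 35.80°; offset = 11.7·tan 35.80° = 8.438 m.
Layer 2: sin θ = 885·sin 35.8°/616 = 0.8404, θ = 57.18°; offset = 27.6·tan 57.18° = 42.798 m.
Total horizontal offset = 51.237 m.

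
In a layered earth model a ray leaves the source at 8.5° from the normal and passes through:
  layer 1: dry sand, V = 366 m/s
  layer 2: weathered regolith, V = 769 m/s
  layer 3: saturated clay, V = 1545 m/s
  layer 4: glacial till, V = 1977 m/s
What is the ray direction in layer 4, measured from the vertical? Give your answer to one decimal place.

53.0°

Snell's law across each interface conserves sin θ / V, so sin θ_4 = V_4·sin θ₁/V₁.
sin θ_4 = 1977 × sin 8.5° / 366 = 0.7984.
θ_4 = arcsin 0.7984 = 52.98°.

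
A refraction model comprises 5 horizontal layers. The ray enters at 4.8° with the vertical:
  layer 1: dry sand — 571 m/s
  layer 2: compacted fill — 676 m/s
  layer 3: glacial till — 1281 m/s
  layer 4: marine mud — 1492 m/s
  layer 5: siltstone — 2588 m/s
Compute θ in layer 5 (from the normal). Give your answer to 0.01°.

Ray parameter p = sin 4.8° / 571 = 1.4655e-04 s/m.
sin θ_5 = p·V_5 = 1.4655e-04 × 2588 = 0.3793.
θ_5 = 22.29° from the vertical.

22.29°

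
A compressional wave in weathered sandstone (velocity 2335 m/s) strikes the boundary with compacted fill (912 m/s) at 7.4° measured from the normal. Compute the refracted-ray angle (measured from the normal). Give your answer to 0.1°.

2.9°

Snell's law: sin θ₂ = (V₂/V₁)·sin θ₁ = (912/2335)·sin 7.4° = 0.0503.
θ₂ = sin⁻¹(0.0503) = 2.88° (from vertical).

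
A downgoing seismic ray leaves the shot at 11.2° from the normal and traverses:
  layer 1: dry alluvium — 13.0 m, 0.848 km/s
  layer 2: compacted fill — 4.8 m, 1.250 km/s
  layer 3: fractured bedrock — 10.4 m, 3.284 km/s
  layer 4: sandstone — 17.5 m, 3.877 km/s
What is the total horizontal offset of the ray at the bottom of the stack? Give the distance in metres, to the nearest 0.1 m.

49.7 m

Ray parameter p = sin 11.2° / 0.848 km/s = 2.2905e-01 s/km.
Layer 1: θ = 11.20°; offset = 13.0·tan 11.20° = 2.574 m.
Layer 2: sin θ = p·1.250 = 0.2863 → θ = 16.64°; offset = 4.8·tan 16.64° = 1.434 m.
Layer 3: sin θ = p·3.284 = 0.7522 → θ = 48.78°; offset = 10.4·tan 48.78° = 11.872 m.
Layer 4: sin θ = p·3.877 = 0.8880 → θ = 62.63°; offset = 17.5·tan 62.63° = 33.799 m.
Σ offsets = 49.679 m.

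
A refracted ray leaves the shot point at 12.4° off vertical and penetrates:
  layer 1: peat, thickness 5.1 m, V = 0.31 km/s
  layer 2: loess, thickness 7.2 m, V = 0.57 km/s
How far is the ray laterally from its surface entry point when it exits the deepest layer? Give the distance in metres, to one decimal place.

Apply Snell's law at each interface; in layer i the horizontal offset is hᵢ·tan θᵢ.
Layer 1: θ = 12.40°; offset = 5.1·tan 12.40° = 1.121 m.
Layer 2: sin θ = 0.57·sin 12.4°/0.31 = 0.3948, θ = 23.26°; offset = 7.2·tan 23.26° = 3.094 m.
Summing the layer offsets gives 4.216 m.

4.2 m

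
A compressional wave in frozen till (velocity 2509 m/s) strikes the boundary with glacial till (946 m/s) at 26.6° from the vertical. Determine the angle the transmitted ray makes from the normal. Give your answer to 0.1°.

sin θ₁/V₁ = sin θ₂/V₂ ⇒ sin θ₂ = 946·sin 26.6°/2509 = 946·0.4478/2509 = 0.1688.
θ₂ = arcsin 0.1688 = 9.72° from the normal.

9.7°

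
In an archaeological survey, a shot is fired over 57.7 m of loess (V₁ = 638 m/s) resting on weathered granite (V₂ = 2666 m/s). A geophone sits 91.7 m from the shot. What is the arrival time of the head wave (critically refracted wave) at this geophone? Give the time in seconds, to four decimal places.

0.2100 s

θ_c = arcsin(V₁/V₂) = arcsin(638/2666) = 13.85°, cos θ_c = 0.9709.
Intercept time tᵢ = 2h cos θ_c / V₁ = 2·57.7·0.9709/638 = 0.17562 s.
t = x/V₂ + tᵢ = 91.7/2666 + 0.17562 = 0.21002 s.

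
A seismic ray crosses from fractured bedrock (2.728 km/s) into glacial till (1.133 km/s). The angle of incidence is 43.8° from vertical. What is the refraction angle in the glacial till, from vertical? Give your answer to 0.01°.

Snell's law: sin θ₂ = (V₂/V₁)·sin θ₁ = (1.133/2.728)·sin 43.8° = 0.2875.
θ₂ = arcsin 0.2875 = 16.71° from the normal.

16.71°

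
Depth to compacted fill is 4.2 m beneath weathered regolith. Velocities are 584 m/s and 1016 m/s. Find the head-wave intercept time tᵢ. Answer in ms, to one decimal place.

11.8 ms

θ_c = arcsin(V₁/V₂) = arcsin(584/1016) = 35.09°; cos θ_c = 0.8183.
tᵢ = 2h·cos θ_c / V₁ = 2·4.2·0.8183 / 584 = 0.01177 s.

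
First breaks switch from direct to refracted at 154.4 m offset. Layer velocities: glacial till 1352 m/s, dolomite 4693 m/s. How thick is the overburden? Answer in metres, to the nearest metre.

x_cross = 2h·√((V₂+V₁)/(V₂−V₁)) → h = x_cross / (2·√((V₂+V₁)/(V₂−V₁))).
√((V₂+V₁)/(V₂−V₁)) = √((4693+1352)/(4693−1352)) = 1.3451.
h = 154.4 / (2·1.3451) = 57.39 m.

57 m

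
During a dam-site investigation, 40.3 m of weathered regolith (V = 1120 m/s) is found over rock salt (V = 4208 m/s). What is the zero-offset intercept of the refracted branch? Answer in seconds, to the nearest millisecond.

θ_c = arcsin(V₁/V₂) = arcsin(1120/4208) = 15.44°; cos θ_c = 0.9639.
tᵢ = 2h·cos θ_c / V₁ = 2·40.3·0.9639 / 1120 = 0.06937 s.

0.069 s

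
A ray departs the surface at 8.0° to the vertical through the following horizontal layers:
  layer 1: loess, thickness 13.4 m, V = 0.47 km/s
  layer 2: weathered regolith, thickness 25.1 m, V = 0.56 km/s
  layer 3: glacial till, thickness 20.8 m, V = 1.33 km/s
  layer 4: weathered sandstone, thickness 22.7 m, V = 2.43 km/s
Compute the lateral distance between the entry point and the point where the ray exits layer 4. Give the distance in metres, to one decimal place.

p = sin θ₁/V₁ = sin 8.0°/0.47 = 2.9611e-01 s/km is conserved through the stack.
Layer 1: θ = 8.00°; offset = 13.4·tan 8.00° = 1.883 m.
Layer 2: sin θ = p·0.56 = 0.1658 → θ = 9.55°; offset = 25.1·tan 9.55° = 4.221 m.
Layer 3: sin θ = p·1.33 = 0.3938 → θ = 23.19°; offset = 20.8·tan 23.19° = 8.912 m.
Layer 4: sin θ = p·2.43 = 0.7196 → θ = 46.02°; offset = 22.7·tan 46.02° = 23.521 m.
Total horizontal offset = 38.537 m.

38.5 m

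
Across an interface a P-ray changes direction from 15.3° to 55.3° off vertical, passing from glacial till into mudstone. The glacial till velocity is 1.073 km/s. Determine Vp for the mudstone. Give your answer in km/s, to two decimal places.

sin 15.3° = 0.2639; sin 55.3° = 0.8221.
V₂ = V₁·(sin θ₂/sin θ₁) = 1.073·(0.8221/0.2639) = 3.34 km/s.

3.34 km/s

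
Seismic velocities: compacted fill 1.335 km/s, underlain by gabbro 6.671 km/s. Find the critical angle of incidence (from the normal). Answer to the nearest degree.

At critical incidence the refracted ray runs along the interface (θ₂ = 90°), so sin θ_c = V₁/V₂.
θ_c = arcsin(1.335/6.671) = arcsin 0.2001 = 11.54°.

12°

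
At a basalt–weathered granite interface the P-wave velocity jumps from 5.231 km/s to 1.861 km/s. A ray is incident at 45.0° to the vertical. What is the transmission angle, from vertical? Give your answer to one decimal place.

Snell's law: sin θ₂ = (V₂/V₁)·sin θ₁ = (1.861/5.231)·sin 45.0° = 0.2516.
θ₂ = sin⁻¹(0.2516) = 14.57° (from vertical).

14.6°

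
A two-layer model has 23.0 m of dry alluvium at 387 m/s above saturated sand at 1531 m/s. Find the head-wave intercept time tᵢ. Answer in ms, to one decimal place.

θ_c = arcsin(V₁/V₂) = arcsin(387/1531) = 14.64°; cos θ_c = 0.9675.
tᵢ = 2h·cos θ_c / V₁ = 2·23.0·0.9675 / 387 = 0.11500 s.

115.0 ms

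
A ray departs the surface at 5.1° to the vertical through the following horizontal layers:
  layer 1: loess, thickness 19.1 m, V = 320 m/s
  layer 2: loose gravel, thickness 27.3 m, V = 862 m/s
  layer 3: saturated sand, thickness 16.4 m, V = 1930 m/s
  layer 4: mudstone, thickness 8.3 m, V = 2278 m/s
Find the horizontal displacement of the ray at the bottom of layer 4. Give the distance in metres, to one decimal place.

Ray parameter p = sin 5.1° / 320 m/s = 2.7779e-04 s/m.
Layer 1: θ = 5.10°; offset = 19.1·tan 5.10° = 1.705 m.
Layer 2: sin θ = p·862 = 0.2395 → θ = 13.85°; offset = 27.3·tan 13.85° = 6.733 m.
Layer 3: sin θ = p·1930 = 0.5361 → θ = 32.42°; offset = 16.4·tan 32.42° = 10.416 m.
Layer 4: sin θ = p·2278 = 0.6328 → θ = 39.26°; offset = 8.3·tan 39.26° = 6.783 m.
Total horizontal offset = 25.638 m.

25.6 m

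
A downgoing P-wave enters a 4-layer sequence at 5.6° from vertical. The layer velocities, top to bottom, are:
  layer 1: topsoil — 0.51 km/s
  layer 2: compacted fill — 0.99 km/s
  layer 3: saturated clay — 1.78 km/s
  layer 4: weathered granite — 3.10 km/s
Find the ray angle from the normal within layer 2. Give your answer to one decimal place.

10.9°

Ray parameter p = sin 5.6° / 0.51 = 1.9134e-01 s/km.
sin θ_2 = p·V_2 = 1.9134e-01 × 0.99 = 0.1894.
θ_2 = arcsin 0.1894 = 10.92°.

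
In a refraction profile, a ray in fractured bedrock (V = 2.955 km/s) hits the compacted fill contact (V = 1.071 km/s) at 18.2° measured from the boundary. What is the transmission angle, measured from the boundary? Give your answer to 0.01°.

69.86°

Convert to the normal: θ₁ = 90° − 18.2° = 71.8°.
sin θ₁/V₁ = sin θ₂/V₂ ⇒ sin θ₂ = 1.071·sin 71.8°/2.955 = 1.071·0.9500/2.955 = 0.3443.
θ₂ = arcsin 0.3443 = 20.14° from the normal.
From the interface: 90° − 20.14° = 69.86°.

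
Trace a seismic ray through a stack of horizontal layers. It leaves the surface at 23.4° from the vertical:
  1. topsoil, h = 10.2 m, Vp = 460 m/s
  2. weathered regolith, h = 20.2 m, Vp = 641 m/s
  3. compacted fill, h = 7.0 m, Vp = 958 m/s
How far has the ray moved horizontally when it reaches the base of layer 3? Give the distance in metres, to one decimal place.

28.1 m

p = sin θ₁/V₁ = sin 23.4°/460 = 8.6336e-04 s/m is conserved through the stack.
Layer 1: θ = 23.40°; offset = 10.2·tan 23.40° = 4.414 m.
Layer 2: sin θ = p·641 = 0.5534 → θ = 33.60°; offset = 20.2·tan 33.60° = 13.422 m.
Layer 3: sin θ = p·958 = 0.8271 → θ = 55.80°; offset = 7.0·tan 55.80° = 10.301 m.
Summing the layer offsets gives 28.137 m.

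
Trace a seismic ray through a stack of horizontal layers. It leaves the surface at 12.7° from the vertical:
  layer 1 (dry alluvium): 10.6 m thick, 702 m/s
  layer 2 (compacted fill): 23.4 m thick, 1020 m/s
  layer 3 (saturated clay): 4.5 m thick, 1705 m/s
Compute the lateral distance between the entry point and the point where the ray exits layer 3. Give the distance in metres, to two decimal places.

13.12 m

Ray parameter p = sin 12.7° / 702 m/s = 3.1317e-04 s/m.
Layer 1: θ = 12.70°; offset = 10.6·tan 12.70° = 2.3888 m.
Layer 2: sin θ = p·1020 = 0.3194 → θ = 18.63°; offset = 23.4·tan 18.63° = 7.8880 m.
Layer 3: sin θ = p·1705 = 0.5340 → θ = 32.27°; offset = 4.5·tan 32.27° = 2.8418 m.
Summing the layer offsets gives 13.1187 m.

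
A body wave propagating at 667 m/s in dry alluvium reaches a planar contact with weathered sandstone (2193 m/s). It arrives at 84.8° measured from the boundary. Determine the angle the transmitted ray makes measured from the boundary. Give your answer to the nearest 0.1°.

Convert to the normal: θ₁ = 90° − 84.8° = 5.2°.
Snell's law: sin θ₂ = (V₂/V₁)·sin θ₁ = (2193/667)·sin 5.2° = 0.2980.
θ₂ = sin⁻¹(0.2980) = 17.34° (from vertical).
From the interface: 90° − 17.34° = 72.66°.

72.7°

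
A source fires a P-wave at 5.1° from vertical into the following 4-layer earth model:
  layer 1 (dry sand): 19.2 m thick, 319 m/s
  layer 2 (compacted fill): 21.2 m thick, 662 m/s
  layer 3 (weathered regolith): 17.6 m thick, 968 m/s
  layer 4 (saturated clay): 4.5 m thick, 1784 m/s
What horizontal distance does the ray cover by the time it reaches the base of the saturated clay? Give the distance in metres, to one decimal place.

Apply Snell's law at each interface; in layer i the horizontal offset is hᵢ·tan θᵢ.
Layer 1: θ = 5.10°; offset = 19.2·tan 5.10° = 1.714 m.
Layer 2: sin θ = 662·sin 5.1°/319 = 0.1845, θ = 10.63°; offset = 21.2·tan 10.63° = 3.979 m.
Layer 3: sin θ = 968·sin 5.1°/319 = 0.2697, θ = 15.65°; offset = 17.6·tan 15.65° = 4.930 m.
Layer 4: sin θ = 1784·sin 5.1°/319 = 0.4971, θ = 29.81°; offset = 4.5·tan 29.81° = 2.578 m.
Σ offsets = 13.201 m.

13.2 m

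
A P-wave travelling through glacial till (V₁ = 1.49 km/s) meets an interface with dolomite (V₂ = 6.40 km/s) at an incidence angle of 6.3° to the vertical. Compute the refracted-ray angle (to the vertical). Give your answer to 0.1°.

28.1°

sin θ₁/V₁ = sin θ₂/V₂ ⇒ sin θ₂ = 6.40·sin 6.3°/1.49 = 6.40·0.1097/1.49 = 0.4713.
θ₂ = sin⁻¹(0.4713) = 28.12° (from vertical).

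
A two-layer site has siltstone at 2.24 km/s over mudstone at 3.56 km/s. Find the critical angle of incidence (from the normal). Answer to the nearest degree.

At critical incidence the refracted ray runs along the interface (θ₂ = 90°), so sin θ_c = V₁/V₂.
θ_c = arcsin(2.24/3.56) = arcsin 0.6292 = 38.99°.

39°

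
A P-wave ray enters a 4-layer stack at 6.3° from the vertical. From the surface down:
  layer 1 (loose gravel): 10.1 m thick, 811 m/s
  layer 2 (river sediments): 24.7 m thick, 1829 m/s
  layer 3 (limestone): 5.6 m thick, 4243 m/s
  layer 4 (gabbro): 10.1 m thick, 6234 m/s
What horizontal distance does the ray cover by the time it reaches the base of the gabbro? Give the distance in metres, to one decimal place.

27.2 m

p = sin θ₁/V₁ = sin 6.3°/811 = 1.3531e-04 s/m is conserved through the stack.
Layer 1: θ = 6.30°; offset = 10.1·tan 6.30° = 1.115 m.
Layer 2: sin θ = p·1829 = 0.2475 → θ = 14.33°; offset = 24.7·tan 14.33° = 6.309 m.
Layer 3: sin θ = p·4243 = 0.5741 → θ = 35.04°; offset = 5.6·tan 35.04° = 3.927 m.
Layer 4: sin θ = p·6234 = 0.8435 → θ = 57.51°; offset = 10.1·tan 57.51° = 15.861 m.
Total horizontal offset = 27.212 m.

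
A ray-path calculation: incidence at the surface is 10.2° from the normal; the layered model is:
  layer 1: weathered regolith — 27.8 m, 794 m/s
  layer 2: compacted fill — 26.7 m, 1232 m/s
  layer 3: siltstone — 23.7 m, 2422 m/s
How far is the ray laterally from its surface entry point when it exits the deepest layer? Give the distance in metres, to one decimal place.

p = sin θ₁/V₁ = sin 10.2°/794 = 2.2303e-04 s/m is conserved through the stack.
Layer 1: θ = 10.20°; offset = 27.8·tan 10.20° = 5.002 m.
Layer 2: sin θ = p·1232 = 0.2748 → θ = 15.95°; offset = 26.7·tan 15.95° = 7.630 m.
Layer 3: sin θ = p·2422 = 0.5402 → θ = 32.70°; offset = 23.7·tan 32.70° = 15.213 m.
Summing the layer offsets gives 27.845 m.

27.8 m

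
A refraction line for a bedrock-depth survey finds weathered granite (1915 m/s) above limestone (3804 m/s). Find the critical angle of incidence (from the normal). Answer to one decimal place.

Critical incidence: sin θ_c = V₁/V₂ = 1915/3804 = 0.5034.
θ_c = arcsin 0.5034 = 30.23°.

30.2°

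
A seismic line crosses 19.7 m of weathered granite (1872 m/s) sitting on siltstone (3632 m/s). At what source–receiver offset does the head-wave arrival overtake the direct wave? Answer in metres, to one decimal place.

69.7 m

x_cross = 2h·√((V₂+V₁)/(V₂−V₁)).
(V₂+V₁)/(V₂−V₁) = (3632+1872)/(3632−1872) = 3.1273; √ = 1.7684.
x_cross = 2·19.7·1.7684 = 69.68 m.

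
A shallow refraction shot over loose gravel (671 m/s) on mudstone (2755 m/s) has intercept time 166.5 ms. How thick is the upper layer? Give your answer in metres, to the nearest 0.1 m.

h = tᵢ·V₁·V₂ / (2·√(V₂²−V₁²)).
√(V₂²−V₁²) = √(2755² − 671²) = 2672.0 m/s.
h = 0.1665 s × 671 × 2755 / (2 × 2672.0) = 57.60 m.

57.6 m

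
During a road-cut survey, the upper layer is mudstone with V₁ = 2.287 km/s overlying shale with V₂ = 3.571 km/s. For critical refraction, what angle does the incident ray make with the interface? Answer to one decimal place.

50.2°

At critical incidence the refracted ray runs along the interface (θ₂ = 90°), so sin θ_c = V₁/V₂.
θ_c = arcsin(2.287/3.571) = arcsin 0.6404 = 39.82°.
Measured from the interface: 90° − 39.82° = 50.18°.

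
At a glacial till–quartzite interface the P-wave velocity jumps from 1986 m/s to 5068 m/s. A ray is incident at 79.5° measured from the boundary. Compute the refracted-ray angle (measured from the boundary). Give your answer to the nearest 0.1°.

62.3°

Angle from the normal: 90° − 79.5° = 10.5°.
sin θ₁/V₁ = sin θ₂/V₂ ⇒ sin θ₂ = 5068·sin 10.5°/1986 = 5068·0.1822/1986 = 0.4650.
θ₂ = arcsin 0.4650 = 27.71° from the normal.
From the interface: 90° − 27.71° = 62.29°.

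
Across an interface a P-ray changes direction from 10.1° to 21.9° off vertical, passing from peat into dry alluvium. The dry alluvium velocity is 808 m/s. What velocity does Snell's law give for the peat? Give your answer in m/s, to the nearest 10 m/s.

Snell's law: sin 10.1°/V₁ = sin 21.9°/V₂.
V₁ = V₂·sin 10.1°/sin 21.9° = 808 × 0.4702 = 379.90 m/s.

380 m/s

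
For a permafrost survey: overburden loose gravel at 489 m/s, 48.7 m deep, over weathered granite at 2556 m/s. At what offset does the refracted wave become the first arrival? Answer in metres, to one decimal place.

118.2 m

x_cross = 2h·√((V₂+V₁)/(V₂−V₁)).
(V₂+V₁)/(V₂−V₁) = (2556+489)/(2556−489) = 1.4731; √ = 1.2137.
x_cross = 2·48.7·1.2137 = 118.22 m.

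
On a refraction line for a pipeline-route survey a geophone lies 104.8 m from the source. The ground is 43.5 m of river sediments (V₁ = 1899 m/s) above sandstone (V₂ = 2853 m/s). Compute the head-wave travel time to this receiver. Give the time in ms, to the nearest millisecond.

t = x/V₂ + 2h·√(V₂²−V₁²)/(V₁V₂).
√(V₂²−V₁²) = √(2853²−1899²) = 2129.2 m/s; delay term = 2·43.5·2129.2/(1899·2853) = 0.03419 s.
t = 104.8/2853 + 0.03419 = 0.07092 s.

71 ms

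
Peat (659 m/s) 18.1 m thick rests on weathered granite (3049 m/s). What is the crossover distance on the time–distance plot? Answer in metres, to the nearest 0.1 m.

θ_c = arcsin(659/3049) = 12.48°, so cos θ_c = 0.9764 and tᵢ = 2h cos θ_c/V₁ = 0.0536 s.
At crossover x/V₁ = x/V₂ + tᵢ ⇒ x = tᵢ/(1/V₁ − 1/V₂) = 0.05363/(1.5175e-03 − 3.2798e-04) = 45.09 m.

45.1 m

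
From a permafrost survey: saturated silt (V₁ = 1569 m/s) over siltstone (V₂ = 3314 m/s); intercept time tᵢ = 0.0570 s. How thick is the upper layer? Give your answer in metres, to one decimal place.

h = tᵢ·V₁·V₂ / (2·√(V₂²−V₁²)).
√(V₂²−V₁²) = √(3314² − 1569²) = 2919.0 m/s.
h = 0.057 s × 1569 × 3314 / (2 × 2919.0) = 50.77 m.

50.8 m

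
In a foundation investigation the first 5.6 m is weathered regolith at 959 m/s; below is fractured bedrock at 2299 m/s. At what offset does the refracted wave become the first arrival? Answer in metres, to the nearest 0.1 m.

x_cross = 2h·√((V₂+V₁)/(V₂−V₁)).
(V₂+V₁)/(V₂−V₁) = (2299+959)/(2299−959) = 2.4313; √ = 1.5593.
x_cross = 2·5.6·1.5593 = 17.46 m.

17.5 m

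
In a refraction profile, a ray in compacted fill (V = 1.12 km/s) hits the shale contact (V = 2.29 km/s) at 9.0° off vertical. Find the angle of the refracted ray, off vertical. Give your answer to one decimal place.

18.7°

sin θ₁/V₁ = sin θ₂/V₂ ⇒ sin θ₂ = 2.29·sin 9.0°/1.12 = 2.29·0.1564/1.12 = 0.3199.
θ₂ = sin⁻¹(0.3199) = 18.65° (from vertical).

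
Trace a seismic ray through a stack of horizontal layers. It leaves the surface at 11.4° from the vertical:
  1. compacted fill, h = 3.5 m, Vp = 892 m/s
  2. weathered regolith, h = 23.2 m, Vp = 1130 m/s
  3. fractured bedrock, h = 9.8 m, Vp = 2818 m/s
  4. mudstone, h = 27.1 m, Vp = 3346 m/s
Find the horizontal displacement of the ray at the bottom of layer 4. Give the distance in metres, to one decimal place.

44.5 m

Apply Snell's law at each interface; in layer i the horizontal offset is hᵢ·tan θᵢ.
Layer 1: θ = 11.40°; offset = 3.5·tan 11.40° = 0.706 m.
Layer 2: sin θ = 1130·sin 11.4°/892 = 0.2504, θ = 14.50°; offset = 23.2·tan 14.50° = 6.000 m.
Layer 3: sin θ = 2818·sin 11.4°/892 = 0.6244, θ = 38.64°; offset = 9.8·tan 38.64° = 7.835 m.
Layer 4: sin θ = 3346·sin 11.4°/892 = 0.7414, θ = 47.85°; offset = 27.1·tan 47.85° = 29.944 m.
Σ offsets = 44.484 m.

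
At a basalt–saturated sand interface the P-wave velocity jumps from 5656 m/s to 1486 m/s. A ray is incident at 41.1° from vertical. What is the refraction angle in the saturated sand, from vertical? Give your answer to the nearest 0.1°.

9.9°

Snell's law: sin θ₂ = (V₂/V₁)·sin θ₁ = (1486/5656)·sin 41.1° = 0.1727.
θ₂ = arcsin 0.1727 = 9.95° from the normal.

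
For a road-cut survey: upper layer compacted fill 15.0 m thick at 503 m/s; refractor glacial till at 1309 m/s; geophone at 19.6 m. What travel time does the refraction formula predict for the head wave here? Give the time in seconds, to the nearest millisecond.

0.070 s

t = x/V₂ + 2h·√(V₂²−V₁²)/(V₁V₂).
√(V₂²−V₁²) = √(1309²−503²) = 1208.5 m/s; delay term = 2·15.0·1208.5/(503·1309) = 0.05506 s.
t = 19.6/1309 + 0.05506 = 0.07004 s.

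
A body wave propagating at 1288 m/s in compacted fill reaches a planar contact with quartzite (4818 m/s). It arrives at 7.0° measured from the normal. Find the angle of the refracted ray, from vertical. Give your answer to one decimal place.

27.1°

sin θ₁/V₁ = sin θ₂/V₂ ⇒ sin θ₂ = 4818·sin 7.0°/1288 = 4818·0.1219/1288 = 0.4559.
θ₂ = arcsin 0.4559 = 27.12° from the normal.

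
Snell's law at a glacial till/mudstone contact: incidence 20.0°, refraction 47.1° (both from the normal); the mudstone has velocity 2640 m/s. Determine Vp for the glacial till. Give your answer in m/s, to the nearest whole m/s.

Snell's law: sin 20.0°/V₁ = sin 47.1°/V₂.
V₁ = V₂·sin 20.0°/sin 47.1° = 2640 × 0.4669 = 1232.60 m/s.

1233 m/s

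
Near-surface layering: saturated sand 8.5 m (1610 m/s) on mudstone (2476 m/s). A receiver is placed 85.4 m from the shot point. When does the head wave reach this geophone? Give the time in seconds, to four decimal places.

0.0425 s

θ_c = arcsin(V₁/V₂) = arcsin(1610/2476) = 40.56°, cos θ_c = 0.7597.
Intercept time tᵢ = 2h cos θ_c / V₁ = 2·8.5·0.7597/1610 = 0.00802 s.
t = x/V₂ + tᵢ = 85.4/2476 + 0.00802 = 0.04251 s.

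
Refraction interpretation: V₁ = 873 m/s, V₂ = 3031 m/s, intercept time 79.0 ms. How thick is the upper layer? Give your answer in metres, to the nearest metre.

h = tᵢ·V₁·V₂ / (2·√(V₂²−V₁²)).
√(V₂²−V₁²) = √(3031² − 873²) = 2902.6 m/s.
h = 0.079 s × 873 × 3031 / (2 × 2902.6) = 36.01 m.

36 m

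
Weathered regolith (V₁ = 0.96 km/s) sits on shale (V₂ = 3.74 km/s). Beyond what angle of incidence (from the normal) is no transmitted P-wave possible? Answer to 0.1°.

Critical incidence: sin θ_c = V₁/V₂ = 0.96/3.74 = 0.2567.
θ_c = arcsin 0.2567 = 14.87°.

14.9°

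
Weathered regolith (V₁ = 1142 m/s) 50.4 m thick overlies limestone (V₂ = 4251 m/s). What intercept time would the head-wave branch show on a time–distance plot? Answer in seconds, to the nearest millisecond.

θ_c = arcsin(V₁/V₂) = arcsin(1142/4251) = 15.58°; cos θ_c = 0.9632.
tᵢ = 2h·cos θ_c / V₁ = 2·50.4·0.9632 / 1142 = 0.08502 s.

0.085 s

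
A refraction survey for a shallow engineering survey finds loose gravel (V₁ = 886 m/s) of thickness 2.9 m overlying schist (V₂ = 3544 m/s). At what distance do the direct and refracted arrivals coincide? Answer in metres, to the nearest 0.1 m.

x_cross = 2h·√((V₂+V₁)/(V₂−V₁)).
(V₂+V₁)/(V₂−V₁) = (3544+886)/(3544−886) = 1.6667; √ = 1.2910.
x_cross = 2·2.9·1.2910 = 7.49 m.

7.5 m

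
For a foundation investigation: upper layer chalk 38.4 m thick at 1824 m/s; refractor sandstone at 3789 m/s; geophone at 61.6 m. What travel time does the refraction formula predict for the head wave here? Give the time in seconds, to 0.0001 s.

t = x/V₂ + 2h·√(V₂²−V₁²)/(V₁V₂).
√(V₂²−V₁²) = √(3789²−1824²) = 3321.1 m/s; delay term = 2·38.4·3321.1/(1824·3789) = 0.03691 s.
t = 61.6/3789 + 0.03691 = 0.05316 s.

0.0532 s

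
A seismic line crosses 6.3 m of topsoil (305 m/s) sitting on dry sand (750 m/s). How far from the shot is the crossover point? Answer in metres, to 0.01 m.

θ_c = arcsin(305/750) = 24.00°, so cos θ_c = 0.9136 and tᵢ = 2h cos θ_c/V₁ = 0.0377 s.
At crossover x/V₁ = x/V₂ + tᵢ ⇒ x = tᵢ/(1/V₁ − 1/V₂) = 0.03774/(3.2787e-03 − 1.3333e-03) = 19.40 m.

19.40 m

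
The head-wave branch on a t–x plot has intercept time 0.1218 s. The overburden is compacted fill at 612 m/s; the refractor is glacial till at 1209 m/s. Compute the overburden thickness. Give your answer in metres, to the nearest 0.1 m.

43.2 m

h = tᵢ·V₁·V₂ / (2·√(V₂²−V₁²)).
√(V₂²−V₁²) = √(1209² − 612²) = 1042.7 m/s.
h = 0.1218 s × 612 × 1209 / (2 × 1042.7) = 43.22 m.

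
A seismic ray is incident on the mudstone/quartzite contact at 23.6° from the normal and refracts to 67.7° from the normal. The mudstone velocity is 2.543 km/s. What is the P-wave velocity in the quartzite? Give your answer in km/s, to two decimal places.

5.88 km/s

Snell's law: sin 23.6°/V₁ = sin 67.7°/V₂.
V₂ = V₁·sin 67.7°/sin 23.6° = 2.543 × 2.3110 = 5.88 km/s.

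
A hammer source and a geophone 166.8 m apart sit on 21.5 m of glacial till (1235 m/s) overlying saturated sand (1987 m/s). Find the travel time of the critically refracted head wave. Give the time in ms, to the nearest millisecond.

θ_c = arcsin(V₁/V₂) = arcsin(1235/1987) = 38.43°, cos θ_c = 0.7834.
Intercept time tᵢ = 2h cos θ_c / V₁ = 2·21.5·0.7834/1235 = 0.02728 s.
t = x/V₂ + tᵢ = 166.8/1987 + 0.02728 = 0.11122 s.

111 ms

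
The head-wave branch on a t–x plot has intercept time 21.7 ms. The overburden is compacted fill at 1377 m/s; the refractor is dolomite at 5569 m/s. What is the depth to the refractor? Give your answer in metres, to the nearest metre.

15 m

θ_c = arcsin(1377/5569) = 14.32°; cos θ_c = 0.9689.
tᵢ = 2h cos θ_c/V₁ ⇒ h = tᵢ·V₁/(2 cos θ_c) = 0.0217·1377/(2·0.9689) = 15.42 m.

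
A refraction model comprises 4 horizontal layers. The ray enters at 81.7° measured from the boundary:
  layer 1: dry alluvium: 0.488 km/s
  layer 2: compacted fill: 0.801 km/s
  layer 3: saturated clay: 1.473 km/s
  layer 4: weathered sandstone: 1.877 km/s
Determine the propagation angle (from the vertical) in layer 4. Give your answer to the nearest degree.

From the normal: θ₁ = 90° − 81.7° = 8.3°.
Ray parameter p = sin 8.3° / 0.488 = 2.9581e-01 s/km.
sin θ_4 = p·V_4 = 2.9581e-01 × 1.877 = 0.5552.
θ_4 = 33.73° from the vertical.

34°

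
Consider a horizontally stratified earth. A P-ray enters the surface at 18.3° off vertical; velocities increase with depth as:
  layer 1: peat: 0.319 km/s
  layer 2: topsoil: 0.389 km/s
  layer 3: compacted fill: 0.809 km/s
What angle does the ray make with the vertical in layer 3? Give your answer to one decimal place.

52.8°

Ray parameter p = sin 18.3° / 0.319 = 9.8430e-01 s/km.
sin θ_3 = p·V_3 = 9.8430e-01 × 0.809 = 0.7963.
θ_3 = arcsin 0.7963 = 52.78°.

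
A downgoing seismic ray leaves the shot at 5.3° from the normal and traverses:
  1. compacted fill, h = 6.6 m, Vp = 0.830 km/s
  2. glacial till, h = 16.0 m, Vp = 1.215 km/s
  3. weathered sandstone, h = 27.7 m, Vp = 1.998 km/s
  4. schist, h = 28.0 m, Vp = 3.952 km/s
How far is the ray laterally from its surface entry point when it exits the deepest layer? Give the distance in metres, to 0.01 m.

22.83 m

Apply Snell's law at each interface; in layer i the horizontal offset is hᵢ·tan θᵢ.
Layer 1: θ = 5.30°; offset = 6.6·tan 5.30° = 0.6123 m.
Layer 2: sin θ = 1.215·sin 5.3°/0.830 = 0.1352, θ = 7.77°; offset = 16.0·tan 7.77° = 2.1835 m.
Layer 3: sin θ = 1.998·sin 5.3°/0.830 = 0.2224, θ = 12.85°; offset = 27.7·tan 12.85° = 6.3174 m.
Layer 4: sin θ = 3.952·sin 5.3°/0.830 = 0.4398, θ = 26.09°; offset = 28.0·tan 26.09° = 13.7124 m.
Summing the layer offsets gives 22.8256 m.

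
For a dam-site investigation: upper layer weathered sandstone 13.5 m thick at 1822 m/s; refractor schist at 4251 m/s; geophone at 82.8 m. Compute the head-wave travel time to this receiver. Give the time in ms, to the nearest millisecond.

33 ms

t = x/V₂ + 2h·√(V₂²−V₁²)/(V₁V₂).
√(V₂²−V₁²) = √(4251²−1822²) = 3840.7 m/s; delay term = 2·13.5·3840.7/(1822·4251) = 0.01339 s.
t = 82.8/4251 + 0.01339 = 0.03287 s.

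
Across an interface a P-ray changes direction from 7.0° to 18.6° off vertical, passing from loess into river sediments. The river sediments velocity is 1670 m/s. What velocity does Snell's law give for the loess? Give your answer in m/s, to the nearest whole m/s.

638 m/s

Snell's law: sin 7.0°/V₁ = sin 18.6°/V₂.
V₁ = V₂·sin 7.0°/sin 18.6° = 1670 × 0.3821 = 638.08 m/s.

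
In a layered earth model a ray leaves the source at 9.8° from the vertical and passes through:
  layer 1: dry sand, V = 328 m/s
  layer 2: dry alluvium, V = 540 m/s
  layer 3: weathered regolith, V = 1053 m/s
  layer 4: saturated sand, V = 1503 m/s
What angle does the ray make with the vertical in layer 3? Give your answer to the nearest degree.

33°

Ray parameter p = sin 9.8° / 328 = 5.1893e-04 s/m.
sin θ_3 = p·V_3 = 5.1893e-04 × 1053 = 0.5464.
θ_3 = arcsin 0.5464 = 33.12°.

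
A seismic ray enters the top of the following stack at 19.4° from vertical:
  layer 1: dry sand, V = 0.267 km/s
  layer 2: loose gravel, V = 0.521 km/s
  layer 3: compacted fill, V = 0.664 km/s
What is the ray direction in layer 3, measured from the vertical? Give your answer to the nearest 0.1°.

55.7°

Ray parameter p = sin 19.4° / 0.267 = 1.2440e+00 s/km.
sin θ_3 = p·V_3 = 1.2440e+00 × 0.664 = 0.8260.
θ_3 = 55.69° from the vertical.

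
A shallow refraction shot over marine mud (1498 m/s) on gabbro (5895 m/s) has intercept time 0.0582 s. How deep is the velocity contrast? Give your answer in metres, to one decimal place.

θ_c = arcsin(1498/5895) = 14.72°; cos θ_c = 0.9672.
tᵢ = 2h cos θ_c/V₁ ⇒ h = tᵢ·V₁/(2 cos θ_c) = 0.0582·1498/(2·0.9672) = 45.07 m.

45.1 m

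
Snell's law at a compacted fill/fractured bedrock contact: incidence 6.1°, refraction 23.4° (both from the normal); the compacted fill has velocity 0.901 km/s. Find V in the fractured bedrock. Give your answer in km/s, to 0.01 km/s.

sin 6.1° = 0.1063; sin 23.4° = 0.3971.
V₂ = V₁·(sin θ₂/sin θ₁) = 0.901·(0.3971/0.1063) = 3.37 km/s.

3.37 km/s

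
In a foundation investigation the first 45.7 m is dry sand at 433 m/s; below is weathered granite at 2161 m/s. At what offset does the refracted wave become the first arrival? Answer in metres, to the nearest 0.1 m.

112.0 m

x_cross = 2h·√((V₂+V₁)/(V₂−V₁)).
(V₂+V₁)/(V₂−V₁) = (2161+433)/(2161−433) = 1.5012; √ = 1.2252.
x_cross = 2·45.7·1.2252 = 111.98 m.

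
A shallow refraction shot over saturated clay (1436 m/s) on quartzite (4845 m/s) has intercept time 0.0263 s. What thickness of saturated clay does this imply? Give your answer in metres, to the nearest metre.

h = tᵢ·V₁·V₂ / (2·√(V₂²−V₁²)).
√(V₂²−V₁²) = √(4845² − 1436²) = 4627.3 m/s.
h = 0.0263 s × 1436 × 4845 / (2 × 4627.3) = 19.77 m.

20 m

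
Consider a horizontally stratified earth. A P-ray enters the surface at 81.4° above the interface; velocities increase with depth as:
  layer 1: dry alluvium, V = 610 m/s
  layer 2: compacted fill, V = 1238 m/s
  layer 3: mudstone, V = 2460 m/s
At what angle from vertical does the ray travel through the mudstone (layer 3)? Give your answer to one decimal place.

From the normal: θ₁ = 90° − 81.4° = 8.6°.
Ray parameter p = sin 8.6° / 610 = 2.4514e-04 s/m.
sin θ_3 = p·V_3 = 2.4514e-04 × 2460 = 0.6030.
θ_3 = 37.09° from the vertical.

37.1°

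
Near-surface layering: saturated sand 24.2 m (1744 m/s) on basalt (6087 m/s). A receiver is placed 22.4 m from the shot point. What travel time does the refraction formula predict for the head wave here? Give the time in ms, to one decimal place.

30.3 ms

t = x/V₂ + 2h·√(V₂²−V₁²)/(V₁V₂).
√(V₂²−V₁²) = √(6087²−1744²) = 5831.8 m/s; delay term = 2·24.2·5831.8/(1744·6087) = 0.02659 s.
t = 22.4/6087 + 0.02659 = 0.03027 s.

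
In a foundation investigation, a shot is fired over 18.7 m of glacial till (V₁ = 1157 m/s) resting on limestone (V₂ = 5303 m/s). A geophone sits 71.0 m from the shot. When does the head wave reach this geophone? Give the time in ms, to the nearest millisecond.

t = x/V₂ + 2h·√(V₂²−V₁²)/(V₁V₂).
√(V₂²−V₁²) = √(5303²−1157²) = 5175.2 m/s; delay term = 2·18.7·5175.2/(1157·5303) = 0.03155 s.
t = 71.0/5303 + 0.03155 = 0.04493 s.

45 ms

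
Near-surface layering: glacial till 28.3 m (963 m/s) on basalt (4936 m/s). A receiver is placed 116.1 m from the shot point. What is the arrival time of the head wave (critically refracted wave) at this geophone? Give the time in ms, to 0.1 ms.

θ_c = arcsin(V₁/V₂) = arcsin(963/4936) = 11.25°, cos θ_c = 0.9808.
Intercept time tᵢ = 2h cos θ_c / V₁ = 2·28.3·0.9808/963 = 0.05765 s.
t = x/V₂ + tᵢ = 116.1/4936 + 0.05765 = 0.08117 s.

81.2 ms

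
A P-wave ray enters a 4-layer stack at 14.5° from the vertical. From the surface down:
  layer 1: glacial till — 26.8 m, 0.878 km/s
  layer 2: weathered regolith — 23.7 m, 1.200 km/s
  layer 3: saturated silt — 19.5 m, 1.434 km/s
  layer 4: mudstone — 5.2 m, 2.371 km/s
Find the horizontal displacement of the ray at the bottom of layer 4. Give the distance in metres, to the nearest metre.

p = sin θ₁/V₁ = sin 14.5°/0.878 = 2.8517e-01 s/km is conserved through the stack.
Layer 1: θ = 14.50°; offset = 26.8·tan 14.50° = 6.931 m.
Layer 2: sin θ = p·1.200 = 0.3422 → θ = 20.01°; offset = 23.7·tan 20.01° = 8.631 m.
Layer 3: sin θ = p·1.434 = 0.4089 → θ = 24.14°; offset = 19.5·tan 24.14° = 8.738 m.
Layer 4: sin θ = p·2.371 = 0.6761 → θ = 42.54°; offset = 5.2·tan 42.54° = 4.772 m.
Summing the layer offsets gives 29.073 m.

29 m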